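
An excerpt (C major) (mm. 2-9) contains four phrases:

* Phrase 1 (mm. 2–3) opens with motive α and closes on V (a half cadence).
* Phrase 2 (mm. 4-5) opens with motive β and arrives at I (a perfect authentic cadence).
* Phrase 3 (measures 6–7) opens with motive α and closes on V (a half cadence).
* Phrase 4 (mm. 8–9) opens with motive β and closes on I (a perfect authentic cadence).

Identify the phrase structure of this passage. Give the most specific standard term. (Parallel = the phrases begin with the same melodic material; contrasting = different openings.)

The cadence pattern HC–PAC–HC–PAC is weak–strong twice, and phrases 3–4 restate phrases 1–2: a period heard twice, not a double period (which would end weakly at phrase 2).

repeated period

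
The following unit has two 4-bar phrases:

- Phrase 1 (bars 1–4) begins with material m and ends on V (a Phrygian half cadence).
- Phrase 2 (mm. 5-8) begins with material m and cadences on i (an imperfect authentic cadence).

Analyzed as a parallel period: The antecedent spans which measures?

measures 1–4

The antecedent is the phrase ending with the weaker cadence (Phrygian half cadence, phrase 1) and the consequent the one ending more conclusively (imperfect authentic cadence, phrase 2); the antecedent is bars 1–4.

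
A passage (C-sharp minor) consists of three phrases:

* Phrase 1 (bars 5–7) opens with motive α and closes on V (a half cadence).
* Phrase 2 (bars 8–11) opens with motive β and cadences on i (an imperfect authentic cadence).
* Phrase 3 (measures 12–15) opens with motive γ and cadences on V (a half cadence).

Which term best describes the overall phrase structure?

phrase group

The final phrase closes with a half cadence, which is not stronger than the preceding imperfect authentic cadence; the 3 phrases lack an overall antecedent–consequent design and so form a phrase group.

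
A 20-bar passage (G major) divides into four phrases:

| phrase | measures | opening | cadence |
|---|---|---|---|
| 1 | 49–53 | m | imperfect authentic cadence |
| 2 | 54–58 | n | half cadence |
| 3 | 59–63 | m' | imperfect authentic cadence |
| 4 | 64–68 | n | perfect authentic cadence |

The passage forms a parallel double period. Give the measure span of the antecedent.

In a double period the first pair of phrases (ending half cadence) is the large antecedent and the second pair (ending perfect authentic cadence) is the large consequent; the antecedent is measures 49–58.

measures 49–58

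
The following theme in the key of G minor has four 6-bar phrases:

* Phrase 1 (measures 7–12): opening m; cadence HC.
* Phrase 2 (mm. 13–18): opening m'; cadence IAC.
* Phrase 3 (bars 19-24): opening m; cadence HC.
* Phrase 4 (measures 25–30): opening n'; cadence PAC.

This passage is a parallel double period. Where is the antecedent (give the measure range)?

In a double period the four phrases pair into a large antecedent (phrases 1–2, ending imperfect authentic cadence) and a large consequent (phrases 3–4, ending perfect authentic cadence). The antecedent spans mm. 7-18.

measures 7–18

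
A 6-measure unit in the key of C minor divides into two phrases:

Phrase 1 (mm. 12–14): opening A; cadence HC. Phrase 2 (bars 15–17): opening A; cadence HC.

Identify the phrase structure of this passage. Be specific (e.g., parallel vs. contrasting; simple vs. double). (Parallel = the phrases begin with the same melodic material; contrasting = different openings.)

repeated phrase

Both phrases have the same opening (A) and the same cadence (half cadence): the second is a restatement, not a consequent, so this is a repeated phrase rather than a period.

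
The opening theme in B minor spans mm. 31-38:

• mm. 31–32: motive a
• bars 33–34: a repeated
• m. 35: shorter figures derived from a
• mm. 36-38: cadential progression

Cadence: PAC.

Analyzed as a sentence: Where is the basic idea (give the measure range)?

The presentation of a sentence is the basic idea (mm. 31–32) plus its repetition (measures 33–34); the basic idea is therefore measures 31-32.

measures 31–32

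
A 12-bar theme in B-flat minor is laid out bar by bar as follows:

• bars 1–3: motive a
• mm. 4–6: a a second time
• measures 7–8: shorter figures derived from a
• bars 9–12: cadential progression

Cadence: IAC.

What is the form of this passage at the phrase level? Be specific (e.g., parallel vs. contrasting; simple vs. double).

sentence

Basic idea (mm. 1–3) + its repetition (mm. 4–6) form the presentation; fragmentation and cadence (measures 7–12) form the continuation — the 12-bar whole is a sentence.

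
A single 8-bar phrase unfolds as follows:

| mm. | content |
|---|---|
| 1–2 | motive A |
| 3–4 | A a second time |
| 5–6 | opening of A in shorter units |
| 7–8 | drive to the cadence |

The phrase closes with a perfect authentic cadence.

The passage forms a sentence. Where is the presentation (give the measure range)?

The presentation of a sentence is the basic idea (measures 1-2) plus its repetition (mm. 3–4); the presentation is therefore measures 1–4.

measures 1–4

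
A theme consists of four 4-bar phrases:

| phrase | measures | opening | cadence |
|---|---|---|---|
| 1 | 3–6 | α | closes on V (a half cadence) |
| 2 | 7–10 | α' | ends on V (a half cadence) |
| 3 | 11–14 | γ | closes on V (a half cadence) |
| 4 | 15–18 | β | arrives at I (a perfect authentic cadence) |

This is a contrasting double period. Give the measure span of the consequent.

measures 11–18

In a double period the first pair of phrases (ending half cadence) is the large antecedent and the second pair (ending perfect authentic cadence) is the large consequent; the consequent is measures 11–18.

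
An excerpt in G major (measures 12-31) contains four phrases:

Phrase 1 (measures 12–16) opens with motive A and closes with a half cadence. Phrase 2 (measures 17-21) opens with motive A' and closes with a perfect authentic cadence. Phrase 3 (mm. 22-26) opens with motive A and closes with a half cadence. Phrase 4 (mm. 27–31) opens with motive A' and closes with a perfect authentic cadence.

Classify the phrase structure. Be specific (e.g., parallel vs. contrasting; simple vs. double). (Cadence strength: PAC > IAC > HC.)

The cadence pattern HC–PAC–HC–PAC is weak–strong twice, and phrases 3–4 restate phrases 1–2: a period heard twice, not a double period (which would end weakly at phrase 2).

repeated period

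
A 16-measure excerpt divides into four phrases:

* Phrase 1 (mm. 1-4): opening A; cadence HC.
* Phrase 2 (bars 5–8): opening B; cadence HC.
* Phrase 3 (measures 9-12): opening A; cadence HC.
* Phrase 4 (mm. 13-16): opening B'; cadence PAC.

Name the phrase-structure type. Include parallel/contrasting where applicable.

parallel double period

Four phrases in two halves: the first half (bars 1-8) ends with a half cadence, the second (bars 9–16) with a perfect authentic cadence — a large antecedent–consequent pair, i.e. a double period.
Phrase 3 begins with the same material as phrase 1, making it parallel.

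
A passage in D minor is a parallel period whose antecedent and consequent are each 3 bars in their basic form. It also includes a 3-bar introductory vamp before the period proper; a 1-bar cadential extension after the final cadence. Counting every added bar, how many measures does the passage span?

Basic parallel period: 3 + 3 = 6 bars.
6 (basic form) + 3 (introduction) + 1 (cadential extension) = 10.

10 measures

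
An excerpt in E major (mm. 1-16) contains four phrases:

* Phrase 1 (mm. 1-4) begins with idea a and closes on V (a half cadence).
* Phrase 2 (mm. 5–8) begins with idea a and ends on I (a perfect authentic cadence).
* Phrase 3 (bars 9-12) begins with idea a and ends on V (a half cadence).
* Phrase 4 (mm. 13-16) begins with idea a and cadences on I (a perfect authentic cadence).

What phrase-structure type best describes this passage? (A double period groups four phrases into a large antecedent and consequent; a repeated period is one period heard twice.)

The cadence pattern HC–PAC–HC–PAC is weak–strong twice, and phrases 3–4 restate phrases 1–2: a period heard twice, not a double period (which would end weakly at phrase 2).

repeated period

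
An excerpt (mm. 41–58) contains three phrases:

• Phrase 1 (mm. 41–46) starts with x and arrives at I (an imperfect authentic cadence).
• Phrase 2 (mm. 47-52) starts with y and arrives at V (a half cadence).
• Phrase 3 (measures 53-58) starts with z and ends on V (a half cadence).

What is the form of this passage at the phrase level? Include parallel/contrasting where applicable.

The final phrase closes with a half cadence, which is not stronger than the preceding half cadence; the 3 phrases lack an overall antecedent–consequent design and so form a phrase group.

phrase group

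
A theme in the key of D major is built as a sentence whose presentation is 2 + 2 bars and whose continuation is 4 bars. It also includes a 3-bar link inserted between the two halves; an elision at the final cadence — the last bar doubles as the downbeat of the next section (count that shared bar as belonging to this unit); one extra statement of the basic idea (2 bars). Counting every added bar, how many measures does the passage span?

Basic sentence: 2 + 2 + 4 = 8 bars.
8 (basic form) + 3 (link) + 2 (extra statement) = 13.
The elision shares a bar with the next section but does not change this unit's count.

13 measures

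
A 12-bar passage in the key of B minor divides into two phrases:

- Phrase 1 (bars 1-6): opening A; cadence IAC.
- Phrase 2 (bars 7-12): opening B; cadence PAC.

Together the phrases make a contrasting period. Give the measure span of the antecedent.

measures 1–6

The phrase ending with the weaker cadence (imperfect authentic cadence) is the antecedent; the one ending more conclusively (perfect authentic cadence) is the consequent. The antecedent is measures 1–6.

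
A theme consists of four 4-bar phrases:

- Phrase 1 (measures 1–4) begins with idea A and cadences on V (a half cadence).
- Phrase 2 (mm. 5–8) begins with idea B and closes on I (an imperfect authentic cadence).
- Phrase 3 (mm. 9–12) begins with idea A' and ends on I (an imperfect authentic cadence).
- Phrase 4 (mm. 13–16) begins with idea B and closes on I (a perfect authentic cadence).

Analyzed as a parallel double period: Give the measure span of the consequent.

In a double period the four phrases pair into a large antecedent (phrases 1–2, ending imperfect authentic cadence) and a large consequent (phrases 3–4, ending perfect authentic cadence). The consequent spans bars 9–16.

measures 9–16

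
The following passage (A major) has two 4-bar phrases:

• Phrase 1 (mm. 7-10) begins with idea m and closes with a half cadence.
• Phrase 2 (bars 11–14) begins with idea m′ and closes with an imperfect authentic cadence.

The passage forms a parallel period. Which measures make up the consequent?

The antecedent is the phrase ending with the weaker cadence (half cadence, phrase 1) and the consequent the one ending more conclusively (imperfect authentic cadence, phrase 2); the consequent is measures 11–14.

measures 11–14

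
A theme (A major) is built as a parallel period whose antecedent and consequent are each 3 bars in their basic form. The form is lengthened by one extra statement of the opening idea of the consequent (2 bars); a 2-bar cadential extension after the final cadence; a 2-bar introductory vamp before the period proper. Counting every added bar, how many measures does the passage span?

12 measures

Basic parallel period: 3 + 3 = 6 bars.
6 (basic form) + 2 (extra statement) + 2 (cadential extension) + 2 (introduction) = 12.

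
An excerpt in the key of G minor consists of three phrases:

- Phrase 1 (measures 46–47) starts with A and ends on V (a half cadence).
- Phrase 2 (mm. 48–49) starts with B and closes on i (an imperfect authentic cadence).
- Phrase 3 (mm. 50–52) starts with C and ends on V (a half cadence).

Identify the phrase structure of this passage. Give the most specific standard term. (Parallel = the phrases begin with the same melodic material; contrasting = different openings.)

phrase group

The final phrase closes with a half cadence, which is not stronger than the preceding imperfect authentic cadence; the 3 phrases lack an overall antecedent–consequent design and so form a phrase group.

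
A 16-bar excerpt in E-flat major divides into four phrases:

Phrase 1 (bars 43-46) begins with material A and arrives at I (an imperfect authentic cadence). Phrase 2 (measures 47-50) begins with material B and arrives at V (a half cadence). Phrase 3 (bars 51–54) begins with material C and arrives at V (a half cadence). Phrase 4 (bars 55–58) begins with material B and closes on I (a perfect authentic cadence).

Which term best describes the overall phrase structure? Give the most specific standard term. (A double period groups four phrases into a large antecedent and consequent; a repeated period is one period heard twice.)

Four phrases in two halves: the first half (measures 43–50) ends with a half cadence, the second (measures 51–58) with a perfect authentic cadence — a large antecedent–consequent pair, i.e. a double period.
Phrase 3 begins with different material from phrase 1, making it contrasting.

contrasting double period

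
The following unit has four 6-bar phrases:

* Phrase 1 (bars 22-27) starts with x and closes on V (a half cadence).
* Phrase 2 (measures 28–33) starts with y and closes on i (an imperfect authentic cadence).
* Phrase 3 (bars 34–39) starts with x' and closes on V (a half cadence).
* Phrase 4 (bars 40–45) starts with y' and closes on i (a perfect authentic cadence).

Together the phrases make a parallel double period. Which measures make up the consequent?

In a double period the first pair of phrases (ending imperfect authentic cadence) is the large antecedent and the second pair (ending perfect authentic cadence) is the large consequent; the consequent is measures 34–45.

measures 34–45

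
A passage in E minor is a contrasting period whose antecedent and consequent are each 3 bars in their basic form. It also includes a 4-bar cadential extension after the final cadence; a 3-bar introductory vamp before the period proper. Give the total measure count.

Basic contrasting period: 3 + 3 = 6 bars.
6 (basic form) + 4 (cadential extension) + 3 (introduction) = 13.

13 measures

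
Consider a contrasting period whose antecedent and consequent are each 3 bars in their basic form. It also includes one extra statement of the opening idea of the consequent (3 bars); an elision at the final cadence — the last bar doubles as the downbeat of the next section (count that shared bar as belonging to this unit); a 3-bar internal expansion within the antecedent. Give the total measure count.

Basic contrasting period: 3 + 3 = 6 bars.
6 (basic form) + 3 (extra statement) + 3 (internal expansion) = 12.
The elision shares a bar with the next section but does not change this unit's count.

12 measures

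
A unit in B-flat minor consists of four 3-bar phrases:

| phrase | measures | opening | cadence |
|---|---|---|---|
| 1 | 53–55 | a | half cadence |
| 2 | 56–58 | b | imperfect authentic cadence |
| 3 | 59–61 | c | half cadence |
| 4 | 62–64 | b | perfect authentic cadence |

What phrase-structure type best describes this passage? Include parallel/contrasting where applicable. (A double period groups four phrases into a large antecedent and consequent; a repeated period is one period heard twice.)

Four phrases in two halves: the first half (mm. 53-58) ends with an imperfect authentic cadence, the second (measures 59–64) with a perfect authentic cadence — a large antecedent–consequent pair, i.e. a double period.
Phrase 3 begins with different material from phrase 1, making it contrasting.

contrasting double period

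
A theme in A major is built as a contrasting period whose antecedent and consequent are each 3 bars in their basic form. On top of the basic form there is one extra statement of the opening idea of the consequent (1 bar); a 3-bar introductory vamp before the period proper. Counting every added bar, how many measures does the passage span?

10 measures

Basic contrasting period: 3 + 3 = 6 bars.
6 (basic form) + 1 (extra statement) + 3 (introduction) = 10.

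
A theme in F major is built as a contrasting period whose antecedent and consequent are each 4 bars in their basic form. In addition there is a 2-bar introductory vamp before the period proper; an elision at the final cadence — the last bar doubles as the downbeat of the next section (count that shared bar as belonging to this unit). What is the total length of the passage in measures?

Basic contrasting period: 4 + 4 = 8 bars.
8 (basic form) + 2 (introduction) = 10.
The elision shares a bar with the next section but does not change this unit's count.

10 measures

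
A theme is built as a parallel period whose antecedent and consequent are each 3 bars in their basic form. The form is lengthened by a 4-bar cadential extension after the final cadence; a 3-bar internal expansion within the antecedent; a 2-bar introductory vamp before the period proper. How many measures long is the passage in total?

15 measures

Basic parallel period: 3 + 3 = 6 bars.
6 (basic form) + 4 (cadential extension) + 3 (internal expansion) + 2 (introduction) = 15.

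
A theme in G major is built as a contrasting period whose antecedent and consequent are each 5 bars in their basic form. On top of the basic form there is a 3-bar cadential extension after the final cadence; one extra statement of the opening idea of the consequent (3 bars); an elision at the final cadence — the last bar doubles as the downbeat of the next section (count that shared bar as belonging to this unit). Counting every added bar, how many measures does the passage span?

16 measures

Basic contrasting period: 5 + 5 = 10 bars.
10 (basic form) + 3 (cadential extension) + 3 (extra statement) = 16.
The elision shares a bar with the next section but does not change this unit's count.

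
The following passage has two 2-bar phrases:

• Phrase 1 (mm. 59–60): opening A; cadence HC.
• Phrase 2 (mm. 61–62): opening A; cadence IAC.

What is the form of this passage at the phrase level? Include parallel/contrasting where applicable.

parallel period

Phrase 1 ends with a half cadence (weaker) and phrase 2 with an imperfect authentic cadence (stronger): antecedent + consequent = a period.
The two phrases open with the same material (A / A), so the period is parallel.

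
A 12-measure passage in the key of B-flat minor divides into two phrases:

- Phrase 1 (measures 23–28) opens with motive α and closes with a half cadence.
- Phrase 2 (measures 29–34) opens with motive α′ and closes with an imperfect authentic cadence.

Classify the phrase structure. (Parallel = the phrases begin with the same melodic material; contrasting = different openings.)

Phrase 1 ends with a half cadence (weaker) and phrase 2 with an imperfect authentic cadence (stronger): antecedent + consequent = a period.
The two phrases open with the same material (α / α′), so the period is parallel.

parallel period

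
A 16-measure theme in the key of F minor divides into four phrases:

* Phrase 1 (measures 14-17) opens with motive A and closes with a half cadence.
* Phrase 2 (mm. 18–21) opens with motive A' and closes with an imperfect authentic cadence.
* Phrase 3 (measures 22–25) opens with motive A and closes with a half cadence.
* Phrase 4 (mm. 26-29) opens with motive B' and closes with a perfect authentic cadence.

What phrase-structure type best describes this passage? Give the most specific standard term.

parallel double period

Four phrases in two halves: the first half (measures 14–21) ends with an imperfect authentic cadence, the second (measures 22–29) with a perfect authentic cadence — a large antecedent–consequent pair, i.e. a double period.
Phrase 3 begins with the same material as phrase 1, making it parallel.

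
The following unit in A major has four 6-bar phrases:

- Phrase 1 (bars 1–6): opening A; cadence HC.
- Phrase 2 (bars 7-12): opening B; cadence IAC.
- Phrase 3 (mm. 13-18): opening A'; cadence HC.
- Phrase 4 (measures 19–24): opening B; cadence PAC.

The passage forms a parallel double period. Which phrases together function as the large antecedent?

In a double period the first pair of phrases (ending imperfect authentic cadence) is the large antecedent and the second pair (ending perfect authentic cadence) is the large consequent; the antecedent is phrases 1 and 2.

phrases 1 and 2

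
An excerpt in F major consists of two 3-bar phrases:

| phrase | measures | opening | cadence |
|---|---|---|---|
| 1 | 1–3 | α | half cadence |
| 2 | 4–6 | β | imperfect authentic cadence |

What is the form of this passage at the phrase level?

Phrase 1 ends with a half cadence (weaker) and phrase 2 with an imperfect authentic cadence (stronger): antecedent + consequent = a period.
The two phrases open with different material (α / β), so the period is contrasting.

contrasting period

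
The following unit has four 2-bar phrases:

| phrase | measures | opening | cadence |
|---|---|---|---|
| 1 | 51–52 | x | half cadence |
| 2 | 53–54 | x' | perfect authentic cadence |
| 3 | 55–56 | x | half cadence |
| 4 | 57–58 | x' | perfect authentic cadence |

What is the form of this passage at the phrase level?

The cadence pattern HC–PAC–HC–PAC is weak–strong twice, and phrases 3–4 restate phrases 1–2: a period heard twice, not a double period (which would end weakly at phrase 2).

repeated period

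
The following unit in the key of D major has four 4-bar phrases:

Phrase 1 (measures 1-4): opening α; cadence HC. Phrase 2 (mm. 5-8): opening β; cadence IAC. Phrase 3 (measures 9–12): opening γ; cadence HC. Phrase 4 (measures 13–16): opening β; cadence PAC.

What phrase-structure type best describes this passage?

Four phrases in two halves: the first half (bars 1-8) ends with an imperfect authentic cadence, the second (bars 9–16) with a perfect authentic cadence — a large antecedent–consequent pair, i.e. a double period.
Phrase 3 begins with different material from phrase 1, making it contrasting.

contrasting double period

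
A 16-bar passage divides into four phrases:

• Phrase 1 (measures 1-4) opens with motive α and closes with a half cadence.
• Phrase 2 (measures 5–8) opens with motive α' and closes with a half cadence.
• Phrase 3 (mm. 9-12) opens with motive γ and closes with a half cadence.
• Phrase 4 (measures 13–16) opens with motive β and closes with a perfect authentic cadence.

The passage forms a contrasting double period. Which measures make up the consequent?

In a double period the four phrases pair into a large antecedent (phrases 1–2, ending half cadence) and a large consequent (phrases 3–4, ending perfect authentic cadence). The consequent spans mm. 9–16.

measures 9–16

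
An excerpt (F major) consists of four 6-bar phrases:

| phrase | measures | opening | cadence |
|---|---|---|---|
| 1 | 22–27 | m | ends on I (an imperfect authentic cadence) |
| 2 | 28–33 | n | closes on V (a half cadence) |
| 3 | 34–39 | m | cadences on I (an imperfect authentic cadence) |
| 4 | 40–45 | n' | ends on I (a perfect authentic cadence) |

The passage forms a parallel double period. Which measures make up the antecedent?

In a double period the first pair of phrases (ending half cadence) is the large antecedent and the second pair (ending perfect authentic cadence) is the large consequent; the antecedent is measures 22–33.

measures 22–33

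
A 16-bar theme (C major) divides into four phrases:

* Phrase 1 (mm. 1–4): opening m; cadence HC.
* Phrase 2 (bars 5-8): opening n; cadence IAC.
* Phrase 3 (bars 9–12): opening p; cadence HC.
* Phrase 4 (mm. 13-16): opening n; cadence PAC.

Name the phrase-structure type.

Four phrases in two halves: the first half (bars 1-8) ends with an imperfect authentic cadence, the second (mm. 9-16) with a perfect authentic cadence — a large antecedent–consequent pair, i.e. a double period.
Phrase 3 begins with different material from phrase 1, making it contrasting.

contrasting double period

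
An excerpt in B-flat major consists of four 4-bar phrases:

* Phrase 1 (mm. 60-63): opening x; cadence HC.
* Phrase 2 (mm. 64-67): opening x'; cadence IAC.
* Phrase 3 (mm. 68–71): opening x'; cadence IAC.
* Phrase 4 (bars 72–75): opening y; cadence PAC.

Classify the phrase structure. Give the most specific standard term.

parallel double period

Four phrases in two halves: the first half (mm. 60–67) ends with an imperfect authentic cadence, the second (bars 68–75) with a perfect authentic cadence — a large antecedent–consequent pair, i.e. a double period.
Phrase 3 begins with the same material as phrase 1, making it parallel.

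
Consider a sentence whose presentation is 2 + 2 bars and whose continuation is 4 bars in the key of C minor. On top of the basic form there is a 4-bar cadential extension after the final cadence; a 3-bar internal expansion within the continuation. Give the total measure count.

Basic sentence: 2 + 2 + 4 = 8 bars.
8 (basic form) + 4 (cadential extension) + 3 (internal expansion) = 15.

15 measures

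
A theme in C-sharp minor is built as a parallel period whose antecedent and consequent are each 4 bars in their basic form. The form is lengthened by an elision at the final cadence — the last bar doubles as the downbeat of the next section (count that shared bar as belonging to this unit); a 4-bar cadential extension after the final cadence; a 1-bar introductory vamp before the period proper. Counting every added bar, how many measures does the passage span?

Basic parallel period: 4 + 4 = 8 bars.
8 (basic form) + 4 (cadential extension) + 1 (introduction) = 13.
The elision shares a bar with the next section but does not change this unit's count.

13 measures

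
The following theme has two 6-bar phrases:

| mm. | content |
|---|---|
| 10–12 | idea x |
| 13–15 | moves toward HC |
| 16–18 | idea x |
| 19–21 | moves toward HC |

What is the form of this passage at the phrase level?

Both phrases have the same opening (x) and the same cadence (half cadence): the second is a restatement, not a consequent, so this is a repeated phrase rather than a period.

repeated phrase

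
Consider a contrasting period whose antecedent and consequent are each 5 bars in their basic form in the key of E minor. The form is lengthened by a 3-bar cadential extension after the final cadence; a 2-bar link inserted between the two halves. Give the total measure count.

15 measures

Basic contrasting period: 5 + 5 = 10 bars.
10 (basic form) + 3 (cadential extension) + 2 (link) = 15.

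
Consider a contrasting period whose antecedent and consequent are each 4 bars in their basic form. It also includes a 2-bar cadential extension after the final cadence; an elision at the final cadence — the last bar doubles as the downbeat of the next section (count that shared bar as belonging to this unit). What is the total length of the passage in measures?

10 measures

Basic contrasting period: 4 + 4 = 8 bars.
8 (basic form) + 2 (cadential extension) = 10.
The elision shares a bar with the next section but does not change this unit's count.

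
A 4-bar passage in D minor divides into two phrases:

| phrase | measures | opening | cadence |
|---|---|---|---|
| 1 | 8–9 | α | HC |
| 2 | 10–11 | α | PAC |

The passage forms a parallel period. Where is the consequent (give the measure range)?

measures 10–11

The antecedent is the phrase ending with the weaker cadence (half cadence, phrase 1) and the consequent the one ending more conclusively (perfect authentic cadence, phrase 2); the consequent is mm. 10–11.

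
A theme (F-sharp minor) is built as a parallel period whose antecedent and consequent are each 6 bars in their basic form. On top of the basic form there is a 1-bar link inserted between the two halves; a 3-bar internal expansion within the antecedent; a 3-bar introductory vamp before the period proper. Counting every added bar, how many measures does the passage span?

Basic parallel period: 6 + 6 = 12 bars.
12 (basic form) + 1 (link) + 3 (internal expansion) + 3 (introduction) = 19.

19 measures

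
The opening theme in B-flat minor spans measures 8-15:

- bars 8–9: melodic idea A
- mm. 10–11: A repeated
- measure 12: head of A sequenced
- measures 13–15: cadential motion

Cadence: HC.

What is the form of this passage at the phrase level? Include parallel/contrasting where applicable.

sentence

Basic idea (bars 8–9) + its repetition (measures 10–11) form the presentation; fragmentation and cadence (bars 12-15) form the continuation — the 8-bar whole is a sentence.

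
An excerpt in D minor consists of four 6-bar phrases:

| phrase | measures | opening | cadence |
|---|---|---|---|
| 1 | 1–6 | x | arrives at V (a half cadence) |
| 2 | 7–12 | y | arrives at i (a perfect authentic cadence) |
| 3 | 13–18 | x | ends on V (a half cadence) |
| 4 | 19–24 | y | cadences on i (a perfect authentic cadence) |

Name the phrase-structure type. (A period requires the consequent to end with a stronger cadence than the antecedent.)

The cadence pattern HC–PAC–HC–PAC is weak–strong twice, and phrases 3–4 restate phrases 1–2: a period heard twice, not a double period (which would end weakly at phrase 2).

repeated period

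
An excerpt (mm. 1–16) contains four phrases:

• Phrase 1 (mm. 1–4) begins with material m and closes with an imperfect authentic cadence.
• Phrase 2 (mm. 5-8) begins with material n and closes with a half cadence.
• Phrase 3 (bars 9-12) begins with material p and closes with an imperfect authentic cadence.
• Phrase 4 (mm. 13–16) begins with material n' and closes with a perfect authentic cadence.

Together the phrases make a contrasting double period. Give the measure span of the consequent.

measures 9–16

In a double period the first pair of phrases (ending half cadence) is the large antecedent and the second pair (ending perfect authentic cadence) is the large consequent; the consequent is measures 9–16.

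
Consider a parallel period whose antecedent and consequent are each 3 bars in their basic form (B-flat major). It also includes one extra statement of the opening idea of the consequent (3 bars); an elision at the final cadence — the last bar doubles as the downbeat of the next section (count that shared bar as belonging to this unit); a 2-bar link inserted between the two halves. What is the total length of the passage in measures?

11 measures

Basic parallel period: 3 + 3 = 6 bars.
6 (basic form) + 3 (extra statement) + 2 (link) = 11.
The elision shares a bar with the next section but does not change this unit's count.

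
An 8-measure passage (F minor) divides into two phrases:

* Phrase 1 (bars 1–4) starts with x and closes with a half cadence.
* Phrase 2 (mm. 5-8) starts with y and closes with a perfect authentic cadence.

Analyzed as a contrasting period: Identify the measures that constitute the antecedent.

The antecedent is the phrase ending with the weaker cadence (half cadence, phrase 1) and the consequent the one ending more conclusively (perfect authentic cadence, phrase 2); the antecedent is bars 1–4.

measures 1–4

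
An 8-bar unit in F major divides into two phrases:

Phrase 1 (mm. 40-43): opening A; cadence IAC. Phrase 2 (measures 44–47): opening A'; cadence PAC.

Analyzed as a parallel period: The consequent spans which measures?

The antecedent is the phrase ending with the weaker cadence (imperfect authentic cadence, phrase 1) and the consequent the one ending more conclusively (perfect authentic cadence, phrase 2); the consequent is mm. 44–47.

measures 44–47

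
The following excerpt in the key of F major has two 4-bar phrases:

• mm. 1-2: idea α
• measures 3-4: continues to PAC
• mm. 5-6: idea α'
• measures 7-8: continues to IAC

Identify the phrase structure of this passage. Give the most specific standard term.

The second phrase closes with an imperfect authentic cadence, which is not stronger than the first phrase's perfect authentic cadence; without a weak→strong cadential pair there is no antecedent–consequent relationship, so this is a phrase group rather than a period.

phrase group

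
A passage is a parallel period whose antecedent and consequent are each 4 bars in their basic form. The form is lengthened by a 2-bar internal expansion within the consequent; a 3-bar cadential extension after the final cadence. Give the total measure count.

Basic parallel period: 4 + 4 = 8 bars.
8 (basic form) + 2 (internal expansion) + 3 (cadential extension) = 13.

13 measures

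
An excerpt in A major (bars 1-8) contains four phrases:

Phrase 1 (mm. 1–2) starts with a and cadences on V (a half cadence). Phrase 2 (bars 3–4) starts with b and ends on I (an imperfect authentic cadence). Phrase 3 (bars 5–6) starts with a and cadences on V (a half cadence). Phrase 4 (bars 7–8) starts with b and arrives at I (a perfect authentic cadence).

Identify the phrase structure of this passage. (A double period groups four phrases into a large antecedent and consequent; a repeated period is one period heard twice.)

parallel double period

Four phrases in two halves: the first half (mm. 1–4) ends with an imperfect authentic cadence, the second (bars 5–8) with a perfect authentic cadence — a large antecedent–consequent pair, i.e. a double period.
Phrase 3 begins with the same material as phrase 1, making it parallel.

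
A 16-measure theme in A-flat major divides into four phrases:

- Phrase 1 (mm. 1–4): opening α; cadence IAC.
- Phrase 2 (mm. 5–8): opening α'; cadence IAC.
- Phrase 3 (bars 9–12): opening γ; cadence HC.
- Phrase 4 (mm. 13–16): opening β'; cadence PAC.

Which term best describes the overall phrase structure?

contrasting double period

Four phrases in two halves: the first half (mm. 1-8) ends with an imperfect authentic cadence, the second (mm. 9–16) with a perfect authentic cadence — a large antecedent–consequent pair, i.e. a double period.
Phrase 3 begins with different material from phrase 1, making it contrasting.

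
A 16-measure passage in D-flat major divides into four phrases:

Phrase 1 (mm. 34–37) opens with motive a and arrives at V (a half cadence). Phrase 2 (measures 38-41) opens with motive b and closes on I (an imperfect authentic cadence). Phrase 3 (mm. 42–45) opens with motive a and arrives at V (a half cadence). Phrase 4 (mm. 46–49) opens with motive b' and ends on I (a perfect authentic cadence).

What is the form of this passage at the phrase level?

Four phrases in two halves: the first half (bars 34–41) ends with an imperfect authentic cadence, the second (measures 42–49) with a perfect authentic cadence — a large antecedent–consequent pair, i.e. a double period.
Phrase 3 begins with the same material as phrase 1, making it parallel.

parallel double period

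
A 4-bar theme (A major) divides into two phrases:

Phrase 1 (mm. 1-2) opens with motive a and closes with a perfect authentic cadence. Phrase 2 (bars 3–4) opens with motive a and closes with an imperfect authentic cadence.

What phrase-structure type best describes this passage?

The second phrase closes with an imperfect authentic cadence, which is not stronger than the first phrase's perfect authentic cadence; without a weak→strong cadential pair there is no antecedent–consequent relationship, so this is a phrase group rather than a period.

phrase group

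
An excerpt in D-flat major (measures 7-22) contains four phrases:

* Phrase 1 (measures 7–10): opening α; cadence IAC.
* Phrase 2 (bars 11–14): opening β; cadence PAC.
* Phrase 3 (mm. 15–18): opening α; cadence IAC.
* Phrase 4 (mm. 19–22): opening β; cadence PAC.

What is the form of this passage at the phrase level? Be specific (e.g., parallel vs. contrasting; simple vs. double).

The cadence pattern IAC–PAC–IAC–PAC is weak–strong twice, and phrases 3–4 restate phrases 1–2: a period heard twice, not a double period (which would end weakly at phrase 2).

repeated period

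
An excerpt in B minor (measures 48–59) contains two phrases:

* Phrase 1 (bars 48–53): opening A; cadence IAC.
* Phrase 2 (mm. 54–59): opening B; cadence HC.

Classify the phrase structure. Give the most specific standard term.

phrase group

The second phrase closes with a half cadence, which is not stronger than the first phrase's imperfect authentic cadence; without a weak→strong cadential pair there is no antecedent–consequent relationship, so this is a phrase group rather than a period.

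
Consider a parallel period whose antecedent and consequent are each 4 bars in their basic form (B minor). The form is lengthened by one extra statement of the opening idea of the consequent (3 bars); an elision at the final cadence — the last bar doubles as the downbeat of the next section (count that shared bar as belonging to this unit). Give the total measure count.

Basic parallel period: 4 + 4 = 8 bars.
8 (basic form) + 3 (extra statement) = 11.
The elision shares a bar with the next section but does not change this unit's count.

11 measures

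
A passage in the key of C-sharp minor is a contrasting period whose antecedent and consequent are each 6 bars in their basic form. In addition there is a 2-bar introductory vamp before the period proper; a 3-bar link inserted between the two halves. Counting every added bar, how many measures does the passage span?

Basic contrasting period: 6 + 6 = 12 bars.
12 (basic form) + 2 (introduction) + 3 (link) = 17.

17 measures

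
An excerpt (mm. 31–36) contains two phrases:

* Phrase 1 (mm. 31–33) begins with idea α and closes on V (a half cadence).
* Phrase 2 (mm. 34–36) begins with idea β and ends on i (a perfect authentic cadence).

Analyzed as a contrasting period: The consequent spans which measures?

The antecedent is the phrase ending with the weaker cadence (half cadence, phrase 1) and the consequent the one ending more conclusively (perfect authentic cadence, phrase 2); the consequent is mm. 34–36.

measures 34–36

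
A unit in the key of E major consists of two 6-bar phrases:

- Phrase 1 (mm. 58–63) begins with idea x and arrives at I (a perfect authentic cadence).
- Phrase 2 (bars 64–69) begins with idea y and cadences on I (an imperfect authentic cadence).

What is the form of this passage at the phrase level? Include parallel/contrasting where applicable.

The second phrase closes with an imperfect authentic cadence, which is not stronger than the first phrase's perfect authentic cadence; without a weak→strong cadential pair there is no antecedent–consequent relationship, so this is a phrase group rather than a period.

phrase group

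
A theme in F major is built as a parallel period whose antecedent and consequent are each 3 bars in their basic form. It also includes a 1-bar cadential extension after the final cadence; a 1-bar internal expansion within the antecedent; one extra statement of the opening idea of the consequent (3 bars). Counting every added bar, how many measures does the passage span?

11 measures

Basic parallel period: 3 + 3 = 6 bars.
6 (basic form) + 1 (cadential extension) + 1 (internal expansion) + 3 (extra statement) = 11.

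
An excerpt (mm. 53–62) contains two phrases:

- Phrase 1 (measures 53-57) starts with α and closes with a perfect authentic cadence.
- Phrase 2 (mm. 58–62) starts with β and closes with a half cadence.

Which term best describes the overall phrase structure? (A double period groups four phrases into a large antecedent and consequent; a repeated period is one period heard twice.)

phrase group

The second phrase closes with a half cadence, which is not stronger than the first phrase's perfect authentic cadence; without a weak→strong cadential pair there is no antecedent–consequent relationship, so this is a phrase group rather than a period.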